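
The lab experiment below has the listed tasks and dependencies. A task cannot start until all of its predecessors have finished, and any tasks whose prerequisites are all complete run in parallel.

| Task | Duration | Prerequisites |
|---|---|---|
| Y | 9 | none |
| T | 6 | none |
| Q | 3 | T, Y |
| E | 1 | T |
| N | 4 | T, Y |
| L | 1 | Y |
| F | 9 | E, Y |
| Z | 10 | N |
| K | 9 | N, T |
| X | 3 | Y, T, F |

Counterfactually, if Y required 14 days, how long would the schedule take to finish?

Baseline: Y→N→Z = 9+4+10 = 23 → 23 days.
Y is on the critical path; changing it to 14 makes that path 28 days.
That remains the longest chain; total 28 days.

28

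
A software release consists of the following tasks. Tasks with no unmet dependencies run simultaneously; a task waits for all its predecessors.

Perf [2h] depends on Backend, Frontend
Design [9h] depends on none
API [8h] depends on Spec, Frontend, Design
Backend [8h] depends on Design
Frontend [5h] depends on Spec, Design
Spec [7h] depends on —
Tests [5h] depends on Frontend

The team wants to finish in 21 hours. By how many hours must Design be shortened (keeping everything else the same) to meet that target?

Current finish: 22 hours; target: 21.
Design is on every critical path, so each hour cut from Design cuts the finish by one (this holds down to a finish of 20).
Need 22 − 21 = 1 hour off Design → Design becomes 8 hours, finish becomes 21.

1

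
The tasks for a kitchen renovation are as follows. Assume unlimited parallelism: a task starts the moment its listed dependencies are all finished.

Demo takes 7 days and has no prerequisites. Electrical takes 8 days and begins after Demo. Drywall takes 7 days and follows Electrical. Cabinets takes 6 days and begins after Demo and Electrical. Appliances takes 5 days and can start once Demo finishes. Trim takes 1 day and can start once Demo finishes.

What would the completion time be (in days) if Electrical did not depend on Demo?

15

With the dependency in place, Demo→Electrical→Drywall = 7+8+7 = 22 sets the finish at 22 days.
Without Demo→Electrical, Electrical's earliest start moves from 7 to 0.
The longest chain is now Electrical→Drywall = 8+7 = 15, so the plan takes 15 days.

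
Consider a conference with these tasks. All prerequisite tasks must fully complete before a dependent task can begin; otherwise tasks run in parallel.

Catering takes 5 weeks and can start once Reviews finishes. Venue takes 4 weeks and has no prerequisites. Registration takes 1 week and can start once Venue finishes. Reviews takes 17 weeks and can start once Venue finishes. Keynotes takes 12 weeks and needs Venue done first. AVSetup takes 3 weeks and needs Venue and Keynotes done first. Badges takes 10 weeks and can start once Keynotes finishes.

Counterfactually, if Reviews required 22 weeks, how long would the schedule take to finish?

Baseline: Venue→Reviews→Catering = 4+17+5 = 26 → 26 weeks.
Reviews is on the critical path; changing it to 22 makes that path 31 weeks.
The critical path is still Venue→Reviews→Catering; finish is now 31 weeks.

31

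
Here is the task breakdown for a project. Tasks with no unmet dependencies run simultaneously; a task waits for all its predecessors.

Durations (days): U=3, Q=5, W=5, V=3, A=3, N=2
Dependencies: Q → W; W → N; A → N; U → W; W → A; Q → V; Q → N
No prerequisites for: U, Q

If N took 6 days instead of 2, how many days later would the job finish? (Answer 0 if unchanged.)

The binding path is Q→W→A→N = 5+5+3+2 = 15; finish at 15 days.
N is on the critical path; changing it to 6 makes that path 19 days.
No other chain overtakes it, so the finish is 19 days.
Change in finish: 19 − 15 = +4 days.

4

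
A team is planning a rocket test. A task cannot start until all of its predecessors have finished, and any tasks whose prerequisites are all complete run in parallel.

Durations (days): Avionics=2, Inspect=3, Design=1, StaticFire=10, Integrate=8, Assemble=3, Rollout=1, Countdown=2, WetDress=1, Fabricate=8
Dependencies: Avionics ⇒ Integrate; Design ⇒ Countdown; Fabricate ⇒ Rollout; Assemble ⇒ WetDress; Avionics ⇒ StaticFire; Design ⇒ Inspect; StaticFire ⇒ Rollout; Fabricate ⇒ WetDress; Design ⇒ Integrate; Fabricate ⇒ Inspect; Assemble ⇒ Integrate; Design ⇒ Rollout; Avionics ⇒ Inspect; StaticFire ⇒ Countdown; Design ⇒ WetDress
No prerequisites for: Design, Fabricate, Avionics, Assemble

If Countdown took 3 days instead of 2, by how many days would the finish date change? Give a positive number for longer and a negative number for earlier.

1

Baseline: Avionics→StaticFire→Countdown = 2+10+2 = 14 → 14 days.
Countdown is on the critical path; changing it to 3 makes that path 15 days.
The critical path is still Avionics→StaticFire→Countdown; finish is now 15 days.
Change in finish: 15 − 14 = +1 days.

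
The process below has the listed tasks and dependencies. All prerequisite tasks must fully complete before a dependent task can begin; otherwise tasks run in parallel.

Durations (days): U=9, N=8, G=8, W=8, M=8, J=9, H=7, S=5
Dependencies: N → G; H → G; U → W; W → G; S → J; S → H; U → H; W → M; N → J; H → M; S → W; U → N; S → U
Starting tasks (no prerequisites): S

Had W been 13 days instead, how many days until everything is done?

35

Critical path before the change: S→U→N→J = 5+9+8+9 = 31 giving 31 days.
The longest path through W is only 30 days, so W has float 1.
New critical path: S→U→W→G = 5+9+13+8 = 35 ⇒ 35 days.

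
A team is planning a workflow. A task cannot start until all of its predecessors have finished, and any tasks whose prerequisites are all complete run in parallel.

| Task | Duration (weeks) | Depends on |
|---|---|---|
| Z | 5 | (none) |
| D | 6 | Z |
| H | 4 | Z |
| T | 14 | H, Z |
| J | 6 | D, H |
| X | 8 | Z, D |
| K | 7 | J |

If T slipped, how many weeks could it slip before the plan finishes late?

Z→D→J→K = 5+6+6+7 = 24 sets the makespan at 24 weeks.
T finishes as early as 23 and must finish by 24.
Slack of T = 10 − 9 = 1 week.

1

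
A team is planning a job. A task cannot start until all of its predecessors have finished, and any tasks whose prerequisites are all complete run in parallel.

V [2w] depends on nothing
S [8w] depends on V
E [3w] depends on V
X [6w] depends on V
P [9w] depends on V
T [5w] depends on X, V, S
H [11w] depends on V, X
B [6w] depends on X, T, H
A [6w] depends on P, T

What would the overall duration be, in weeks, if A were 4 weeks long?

25

As given, the longest chain is V→X→H→B = 2+6+11+6 = 25, so the finish is 25 weeks.
The longest path through A is only 21 weeks, so A has float 4.
That remains the longest chain; total 25 weeks.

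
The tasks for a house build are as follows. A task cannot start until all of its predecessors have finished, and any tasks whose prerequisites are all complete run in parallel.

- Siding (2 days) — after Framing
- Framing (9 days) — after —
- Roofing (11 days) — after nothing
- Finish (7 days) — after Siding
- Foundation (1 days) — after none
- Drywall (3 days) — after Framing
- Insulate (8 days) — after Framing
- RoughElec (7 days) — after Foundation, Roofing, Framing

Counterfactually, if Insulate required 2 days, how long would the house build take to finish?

18

Critical path before the change: Framing→Siding→Finish = 9+2+7 = 18 giving 18 days.
The longest path through Insulate is only 17 days, so Insulate has float 1.
The critical path is still Framing→Siding→Finish; finish is now 18 days.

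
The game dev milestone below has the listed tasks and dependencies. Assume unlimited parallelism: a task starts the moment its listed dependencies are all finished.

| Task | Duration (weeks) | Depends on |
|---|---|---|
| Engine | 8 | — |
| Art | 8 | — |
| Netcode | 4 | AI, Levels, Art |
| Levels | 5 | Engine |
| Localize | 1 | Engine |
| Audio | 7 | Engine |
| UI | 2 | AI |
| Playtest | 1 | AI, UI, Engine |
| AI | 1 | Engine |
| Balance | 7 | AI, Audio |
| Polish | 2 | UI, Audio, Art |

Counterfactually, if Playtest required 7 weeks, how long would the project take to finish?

As given, the longest chain is Engine→Audio→Balance = 8+7+7 = 22, so the finish is 22 weeks.
Playtest is off the critical path — its longest chain is 12 weeks, giving 10 of slack.
That remains the longest chain; total 22 weeks.

22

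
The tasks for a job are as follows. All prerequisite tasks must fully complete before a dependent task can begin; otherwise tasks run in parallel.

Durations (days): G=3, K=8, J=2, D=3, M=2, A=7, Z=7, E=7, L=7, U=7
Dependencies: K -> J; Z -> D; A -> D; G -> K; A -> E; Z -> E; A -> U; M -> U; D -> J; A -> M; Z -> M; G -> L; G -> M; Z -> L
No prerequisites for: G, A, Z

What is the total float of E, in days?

Critical path: A→M→U = 7+2+7 = 16, so the finish is 16 days.
Longest path through E: 14 days (earliest finish 14, latest finish 16).
So E can slip 16 − 14 = 2 days.

2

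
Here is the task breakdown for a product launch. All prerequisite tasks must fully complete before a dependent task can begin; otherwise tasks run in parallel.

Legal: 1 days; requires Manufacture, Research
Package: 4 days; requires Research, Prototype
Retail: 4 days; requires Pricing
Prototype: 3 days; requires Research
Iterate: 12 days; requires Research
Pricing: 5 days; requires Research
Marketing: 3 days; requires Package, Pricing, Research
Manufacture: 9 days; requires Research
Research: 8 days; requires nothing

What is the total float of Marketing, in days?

Critical path: Research→Iterate = 8+12 = 20, so the finish is 20 days.
The longest chain containing Marketing totals 18 days.
So Marketing can slip 20 − 18 = 2 days.

2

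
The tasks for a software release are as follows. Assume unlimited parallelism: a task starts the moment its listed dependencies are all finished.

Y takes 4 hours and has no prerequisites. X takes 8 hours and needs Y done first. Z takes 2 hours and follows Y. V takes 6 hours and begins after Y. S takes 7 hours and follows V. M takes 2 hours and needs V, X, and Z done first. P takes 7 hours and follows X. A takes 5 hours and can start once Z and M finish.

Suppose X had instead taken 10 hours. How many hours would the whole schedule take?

21

As given, the longest chain is Y→X→M→A = 4+8+2+5 = 19, so the finish is 19 hours.
X lies on that path, so at 10 hours the path becomes 21 hours.
No other chain overtakes it, so the finish is 21 hours.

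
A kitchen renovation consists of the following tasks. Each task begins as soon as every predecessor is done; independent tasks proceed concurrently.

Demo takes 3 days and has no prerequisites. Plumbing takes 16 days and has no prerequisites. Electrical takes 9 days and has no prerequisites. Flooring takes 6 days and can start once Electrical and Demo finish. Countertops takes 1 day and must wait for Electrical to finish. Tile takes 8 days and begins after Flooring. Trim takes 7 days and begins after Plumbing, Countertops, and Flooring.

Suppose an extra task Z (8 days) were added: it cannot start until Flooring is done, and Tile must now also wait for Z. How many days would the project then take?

31

Originally the project takes 23 days.
With Z inserted, Tile now waits for max(Flooring, Z).
New critical path: Electrical→Flooring→Z→Tile = 9+6+8+8 = 31 ⇒ 31 days.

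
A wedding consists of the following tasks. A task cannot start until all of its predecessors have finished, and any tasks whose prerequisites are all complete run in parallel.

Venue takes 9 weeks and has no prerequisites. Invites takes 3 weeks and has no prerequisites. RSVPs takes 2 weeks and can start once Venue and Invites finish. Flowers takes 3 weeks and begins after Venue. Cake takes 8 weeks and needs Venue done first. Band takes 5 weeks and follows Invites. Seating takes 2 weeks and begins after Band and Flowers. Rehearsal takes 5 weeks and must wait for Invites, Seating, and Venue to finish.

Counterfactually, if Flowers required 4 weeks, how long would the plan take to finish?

The binding path is Venue→Flowers→Seating→Rehearsal = 9+3+2+5 = 19; finish at 19 weeks.
Flowers lies on that path, so at 4 weeks the path becomes 20 weeks.
The critical path is still Venue→Flowers→Seating→Rehearsal; finish is now 20 weeks.

20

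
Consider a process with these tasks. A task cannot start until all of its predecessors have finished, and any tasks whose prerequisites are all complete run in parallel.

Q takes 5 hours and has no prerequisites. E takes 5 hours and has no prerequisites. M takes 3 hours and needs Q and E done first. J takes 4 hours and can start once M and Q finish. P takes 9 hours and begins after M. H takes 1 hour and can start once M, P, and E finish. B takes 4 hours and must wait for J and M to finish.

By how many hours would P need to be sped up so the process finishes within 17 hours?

Current finish: 18 hours; target: 17.
P is on every critical path, so each hour cut from P cuts the finish by one (this holds down to a finish of 16).
Need 18 − 17 = 1 hour off P → P becomes 8 hours, finish becomes 17.

1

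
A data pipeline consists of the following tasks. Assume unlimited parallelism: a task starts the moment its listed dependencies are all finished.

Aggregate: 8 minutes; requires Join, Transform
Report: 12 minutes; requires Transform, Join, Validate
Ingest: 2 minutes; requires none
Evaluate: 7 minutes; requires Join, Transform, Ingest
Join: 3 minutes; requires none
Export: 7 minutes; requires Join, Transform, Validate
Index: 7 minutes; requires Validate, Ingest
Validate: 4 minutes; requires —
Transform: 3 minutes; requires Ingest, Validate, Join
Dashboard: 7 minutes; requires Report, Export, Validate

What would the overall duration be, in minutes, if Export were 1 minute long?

As given, the longest chain is Validate→Transform→Report→Dashboard = 4+3+12+7 = 26, so the finish is 26 minutes.
Export has 5 minutes of float (longest path through it is 21).
That remains the longest chain; total 26 minutes.

26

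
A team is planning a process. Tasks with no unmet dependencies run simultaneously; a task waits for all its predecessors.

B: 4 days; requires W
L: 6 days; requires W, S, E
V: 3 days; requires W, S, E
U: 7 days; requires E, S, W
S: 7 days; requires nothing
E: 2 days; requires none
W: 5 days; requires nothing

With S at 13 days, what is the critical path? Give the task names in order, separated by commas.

S, U

As given, the longest chain is S→U = 7+7 = 14, so the finish is 14 days.
S lies on that path, so at 13 days the path becomes 20 days.
The critical path is still S→U; finish is now 20 days.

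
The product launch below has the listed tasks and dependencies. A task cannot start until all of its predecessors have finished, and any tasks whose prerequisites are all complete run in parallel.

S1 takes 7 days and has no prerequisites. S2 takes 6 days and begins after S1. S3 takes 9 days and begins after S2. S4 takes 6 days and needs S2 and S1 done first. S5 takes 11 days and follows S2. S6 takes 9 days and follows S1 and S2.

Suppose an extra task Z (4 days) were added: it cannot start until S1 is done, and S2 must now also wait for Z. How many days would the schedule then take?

28

Originally the schedule takes 24 days.
With Z inserted, S2 now waits for max(S1, Z).
New critical path: S1→Z→S2→S5 = 7+4+6+11 = 28 ⇒ 28 days.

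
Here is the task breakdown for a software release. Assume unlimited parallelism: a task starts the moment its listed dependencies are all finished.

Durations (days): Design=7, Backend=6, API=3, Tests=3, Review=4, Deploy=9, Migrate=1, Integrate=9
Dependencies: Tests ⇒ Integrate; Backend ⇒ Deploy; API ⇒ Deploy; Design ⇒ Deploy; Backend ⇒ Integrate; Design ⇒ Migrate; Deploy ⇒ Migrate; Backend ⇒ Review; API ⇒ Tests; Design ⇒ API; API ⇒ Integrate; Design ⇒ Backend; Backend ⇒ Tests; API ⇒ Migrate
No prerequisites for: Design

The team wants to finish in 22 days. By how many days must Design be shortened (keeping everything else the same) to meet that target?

Current finish: 25 days; target: 22.
Design is on every critical path, so each day cut from Design cuts the finish by one (this holds down to a finish of 19).
Need 25 − 22 = 3 days off Design → Design becomes 4 days, finish becomes 22.

3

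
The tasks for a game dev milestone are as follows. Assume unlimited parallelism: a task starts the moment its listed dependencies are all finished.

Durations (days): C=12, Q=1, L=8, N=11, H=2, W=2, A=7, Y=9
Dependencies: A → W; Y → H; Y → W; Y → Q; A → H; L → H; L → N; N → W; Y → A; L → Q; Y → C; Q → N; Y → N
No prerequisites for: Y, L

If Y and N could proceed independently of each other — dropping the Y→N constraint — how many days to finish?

23

Original critical path: Y→Q→N→W = 9+1+11+2 = 23 ⇒ 23 days.
Dropping Y→N doesn't change N's earliest start (10); another predecessor still binds.
After: Y→Q→N→W = 9+1+11+2 = 23 → 23 days.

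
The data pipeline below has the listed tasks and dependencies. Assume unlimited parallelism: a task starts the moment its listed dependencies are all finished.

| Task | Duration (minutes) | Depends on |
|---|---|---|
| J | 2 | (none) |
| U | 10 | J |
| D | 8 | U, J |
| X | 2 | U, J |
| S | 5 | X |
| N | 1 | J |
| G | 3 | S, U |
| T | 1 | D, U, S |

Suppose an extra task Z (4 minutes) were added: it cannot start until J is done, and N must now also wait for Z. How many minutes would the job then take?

22

Originally the job takes 22 minutes.
With Z inserted, N now waits for max(J, Z).
New critical path: J→U→X→S→G = 2+10+2+5+3 = 22 ⇒ 22 minutes.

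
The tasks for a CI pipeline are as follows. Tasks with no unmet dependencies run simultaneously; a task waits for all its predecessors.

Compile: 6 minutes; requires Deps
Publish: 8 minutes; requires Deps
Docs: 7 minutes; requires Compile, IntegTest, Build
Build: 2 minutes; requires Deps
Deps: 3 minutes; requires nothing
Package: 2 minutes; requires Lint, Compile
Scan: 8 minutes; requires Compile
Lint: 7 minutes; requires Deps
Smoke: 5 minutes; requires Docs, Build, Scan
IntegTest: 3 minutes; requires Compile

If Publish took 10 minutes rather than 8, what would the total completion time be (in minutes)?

24

Actual critical path: Deps→Compile→IntegTest→Docs→Smoke = 3+6+3+7+5 = 24 ⇒ 24 minutes.
The longest path through Publish is only 11 minutes, so Publish has float 13.
The critical path is still Deps→Compile→IntegTest→Docs→Smoke; finish is now 24 minutes.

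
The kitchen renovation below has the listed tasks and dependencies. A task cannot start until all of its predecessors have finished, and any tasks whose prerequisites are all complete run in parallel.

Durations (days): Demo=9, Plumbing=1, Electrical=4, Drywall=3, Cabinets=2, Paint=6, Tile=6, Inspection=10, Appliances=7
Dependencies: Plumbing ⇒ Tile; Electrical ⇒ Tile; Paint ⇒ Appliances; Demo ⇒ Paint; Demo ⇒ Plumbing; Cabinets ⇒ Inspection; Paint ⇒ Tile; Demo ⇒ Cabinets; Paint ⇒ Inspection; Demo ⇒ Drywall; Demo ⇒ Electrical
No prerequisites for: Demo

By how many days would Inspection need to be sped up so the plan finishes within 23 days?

Current finish: 25 days; target: 23.
Inspection is on every critical path, so each day cut from Inspection cuts the finish by one (this holds down to a finish of 22).
Need 25 − 23 = 2 days off Inspection → Inspection becomes 8 days, finish becomes 23.

2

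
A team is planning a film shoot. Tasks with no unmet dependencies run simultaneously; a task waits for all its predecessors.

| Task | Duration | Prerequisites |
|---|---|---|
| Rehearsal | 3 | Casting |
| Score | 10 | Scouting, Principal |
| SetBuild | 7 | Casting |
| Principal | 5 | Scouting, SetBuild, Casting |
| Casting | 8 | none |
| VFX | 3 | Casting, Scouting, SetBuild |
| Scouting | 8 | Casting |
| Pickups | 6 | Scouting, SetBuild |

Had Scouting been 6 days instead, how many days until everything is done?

30

Critical path before the change: Casting→Scouting→Principal→Score = 8+8+5+10 = 31 giving 31 days.
Scouting lies on that path, so at 6 days the path becomes 29 days.
New critical path: Casting→SetBuild→Principal→Score = 8+7+5+10 = 30 ⇒ 30 days.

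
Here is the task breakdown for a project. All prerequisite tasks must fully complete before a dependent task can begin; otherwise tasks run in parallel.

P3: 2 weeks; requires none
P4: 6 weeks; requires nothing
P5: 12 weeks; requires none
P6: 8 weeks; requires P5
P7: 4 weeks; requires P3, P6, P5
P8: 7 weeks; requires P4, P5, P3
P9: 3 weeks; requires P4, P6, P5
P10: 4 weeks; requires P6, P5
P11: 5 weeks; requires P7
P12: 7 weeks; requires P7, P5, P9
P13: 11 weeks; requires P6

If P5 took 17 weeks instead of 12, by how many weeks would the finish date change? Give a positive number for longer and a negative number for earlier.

5

The binding path is P5→P6→P7→P12 = 12+8+4+7 = 31; finish at 31 weeks.
P5 lies on that path, so at 17 weeks the path becomes 36 weeks.
The critical path is still P5→P6→P7→P12; finish is now 36 weeks.
Change in finish: 36 − 31 = +5 weeks.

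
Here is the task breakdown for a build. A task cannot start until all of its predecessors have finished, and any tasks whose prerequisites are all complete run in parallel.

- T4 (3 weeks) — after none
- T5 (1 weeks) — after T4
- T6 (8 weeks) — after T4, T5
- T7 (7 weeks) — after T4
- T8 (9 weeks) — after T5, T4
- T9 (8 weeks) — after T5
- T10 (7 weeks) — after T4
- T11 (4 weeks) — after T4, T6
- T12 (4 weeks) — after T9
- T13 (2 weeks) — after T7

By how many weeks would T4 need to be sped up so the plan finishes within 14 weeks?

2

Current finish: 16 weeks; target: 14.
T4 is on every critical path, so each week cut from T4 cuts the finish by one (this holds down to a finish of 14).
Need 16 − 14 = 2 weeks off T4 → T4 becomes 1 week, finish becomes 14.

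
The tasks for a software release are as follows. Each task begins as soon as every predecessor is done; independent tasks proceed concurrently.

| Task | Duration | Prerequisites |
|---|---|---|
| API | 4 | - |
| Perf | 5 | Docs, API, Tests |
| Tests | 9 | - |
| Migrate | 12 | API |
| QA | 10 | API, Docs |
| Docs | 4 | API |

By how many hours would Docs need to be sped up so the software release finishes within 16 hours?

Current finish: 18 hours; target: 16.
Docs is on every critical path, so each hour cut from Docs cuts the finish by one (this holds down to a finish of 16).
Need 18 − 16 = 2 hours off Docs → Docs becomes 2 hours, finish becomes 16.

2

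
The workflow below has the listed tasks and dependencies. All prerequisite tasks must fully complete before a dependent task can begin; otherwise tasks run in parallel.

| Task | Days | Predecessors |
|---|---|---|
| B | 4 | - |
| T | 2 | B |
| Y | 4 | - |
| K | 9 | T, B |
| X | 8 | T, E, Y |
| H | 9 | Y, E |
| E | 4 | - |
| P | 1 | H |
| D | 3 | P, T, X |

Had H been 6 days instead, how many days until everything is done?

17

Baseline: Y→H→P→D = 4+9+1+3 = 17 → 17 days.
Since H is critical, the -3 change carries straight to that chain (now 14 days).
Now B→T→X→D = 4+2+8+3 = 17 is longest, so the finish becomes 17 days.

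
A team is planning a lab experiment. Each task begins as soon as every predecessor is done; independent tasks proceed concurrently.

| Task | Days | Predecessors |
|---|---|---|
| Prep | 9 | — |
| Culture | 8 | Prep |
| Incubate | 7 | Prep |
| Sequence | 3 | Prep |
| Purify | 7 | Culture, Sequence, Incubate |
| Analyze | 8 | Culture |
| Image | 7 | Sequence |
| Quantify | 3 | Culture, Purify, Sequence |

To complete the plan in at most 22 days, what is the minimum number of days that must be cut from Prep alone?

5

Current finish: 27 days; target: 22.
Prep is on every critical path, so each day cut from Prep cuts the finish by one (this holds down to a finish of 19).
Need 27 − 22 = 5 days off Prep → Prep becomes 4 days, finish becomes 22.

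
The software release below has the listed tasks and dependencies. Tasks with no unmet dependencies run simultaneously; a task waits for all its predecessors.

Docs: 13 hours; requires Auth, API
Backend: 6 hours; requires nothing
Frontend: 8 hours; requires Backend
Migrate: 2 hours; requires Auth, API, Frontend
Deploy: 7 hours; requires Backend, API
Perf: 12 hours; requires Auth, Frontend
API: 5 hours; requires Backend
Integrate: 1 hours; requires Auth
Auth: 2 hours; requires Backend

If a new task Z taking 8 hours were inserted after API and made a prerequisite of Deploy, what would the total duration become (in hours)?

Originally the project takes 26 hours.
With Z inserted, Deploy now waits for max(Backend, API, Z).
New critical path: Backend→Frontend→Perf = 6+8+12 = 26 ⇒ 26 hours.

26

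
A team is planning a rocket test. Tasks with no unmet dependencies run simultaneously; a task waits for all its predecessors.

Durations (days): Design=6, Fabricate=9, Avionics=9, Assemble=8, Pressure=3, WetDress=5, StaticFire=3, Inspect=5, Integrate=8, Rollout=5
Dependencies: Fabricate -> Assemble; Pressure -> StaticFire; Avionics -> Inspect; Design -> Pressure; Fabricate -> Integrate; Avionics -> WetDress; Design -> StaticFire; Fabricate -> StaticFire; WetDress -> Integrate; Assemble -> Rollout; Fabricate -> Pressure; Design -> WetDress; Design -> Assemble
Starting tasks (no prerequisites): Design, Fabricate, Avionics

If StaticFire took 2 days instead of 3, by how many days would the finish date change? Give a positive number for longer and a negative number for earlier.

Critical path before the change: Fabricate→Assemble→Rollout = 9+8+5 = 22 giving 22 days.
StaticFire is off the critical path — its longest chain is 15 days, giving 7 of slack.
No other chain overtakes it, so the finish is 22 days.
Change in finish: 22 − 22 = +0 days.

0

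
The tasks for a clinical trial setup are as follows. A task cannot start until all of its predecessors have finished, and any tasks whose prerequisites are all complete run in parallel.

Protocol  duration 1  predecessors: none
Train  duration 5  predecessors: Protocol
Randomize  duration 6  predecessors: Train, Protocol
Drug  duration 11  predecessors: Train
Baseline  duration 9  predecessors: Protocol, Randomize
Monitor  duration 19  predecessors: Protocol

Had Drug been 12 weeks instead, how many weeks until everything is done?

The binding path is Protocol→Train→Randomize→Baseline = 1+5+6+9 = 21; finish at 21 weeks.
Drug is off the critical path — its longest chain is 17 weeks, giving 4 of slack.
No other chain overtakes it, so the finish is 21 weeks.

21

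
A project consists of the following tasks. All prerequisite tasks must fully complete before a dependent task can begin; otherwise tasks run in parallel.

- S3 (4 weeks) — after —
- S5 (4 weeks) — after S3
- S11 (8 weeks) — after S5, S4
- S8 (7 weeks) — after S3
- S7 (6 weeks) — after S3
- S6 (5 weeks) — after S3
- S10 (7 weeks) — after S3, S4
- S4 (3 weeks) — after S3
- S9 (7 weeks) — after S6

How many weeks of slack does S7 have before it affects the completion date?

6

Critical path: S3→S5→S11 = 4+4+8 = 16, so the finish is 16 weeks.
The longest chain containing S7 totals 10 weeks.
Slack of S7 = 10 − 4 = 6 weeks.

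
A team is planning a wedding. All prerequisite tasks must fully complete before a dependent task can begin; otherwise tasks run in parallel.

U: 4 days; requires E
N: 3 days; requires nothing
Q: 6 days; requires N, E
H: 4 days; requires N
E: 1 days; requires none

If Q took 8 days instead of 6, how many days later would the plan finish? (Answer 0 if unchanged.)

Critical path before the change: N→Q = 3+6 = 9 giving 9 days.
Q lies on that path, so at 8 days the path becomes 11 days.
The critical path is still N→Q; finish is now 11 days.
Change in finish: 11 − 9 = +2 days.

2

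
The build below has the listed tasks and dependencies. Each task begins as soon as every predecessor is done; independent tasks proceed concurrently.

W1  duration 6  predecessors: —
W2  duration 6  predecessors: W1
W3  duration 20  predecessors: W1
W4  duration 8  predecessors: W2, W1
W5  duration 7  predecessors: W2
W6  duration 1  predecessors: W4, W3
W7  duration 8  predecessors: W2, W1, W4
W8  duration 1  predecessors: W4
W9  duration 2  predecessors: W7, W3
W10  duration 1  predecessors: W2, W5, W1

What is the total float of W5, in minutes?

W1→W2→W4→W7→W9 = 6+6+8+8+2 = 30 sets the makespan at 30 minutes.
The longest chain containing W5 totals 20 minutes.
So W5 can slip 29 − 19 = 10 minutes.

10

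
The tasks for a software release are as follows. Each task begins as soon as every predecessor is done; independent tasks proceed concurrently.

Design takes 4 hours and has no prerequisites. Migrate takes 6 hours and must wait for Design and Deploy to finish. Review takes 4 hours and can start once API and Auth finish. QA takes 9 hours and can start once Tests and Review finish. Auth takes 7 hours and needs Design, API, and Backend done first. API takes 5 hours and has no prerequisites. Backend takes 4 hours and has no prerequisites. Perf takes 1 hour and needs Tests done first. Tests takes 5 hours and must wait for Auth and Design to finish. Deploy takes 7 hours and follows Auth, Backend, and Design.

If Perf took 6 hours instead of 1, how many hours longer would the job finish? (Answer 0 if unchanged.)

0

Actual critical path: API→Auth→Tests→QA = 5+7+5+9 = 26 ⇒ 26 hours.
Perf is off the critical path — its longest chain is 18 hours, giving 8 of slack.
No other chain overtakes it, so the finish is 26 hours.
Change in finish: 26 − 26 = +0 hours.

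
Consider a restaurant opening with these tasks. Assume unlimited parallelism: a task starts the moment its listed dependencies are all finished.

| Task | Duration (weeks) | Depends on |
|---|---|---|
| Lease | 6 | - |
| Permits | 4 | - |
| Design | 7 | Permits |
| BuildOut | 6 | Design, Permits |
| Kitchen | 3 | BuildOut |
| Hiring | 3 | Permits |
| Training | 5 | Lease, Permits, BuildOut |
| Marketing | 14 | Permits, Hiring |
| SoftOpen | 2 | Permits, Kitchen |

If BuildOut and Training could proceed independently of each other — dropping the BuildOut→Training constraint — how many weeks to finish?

With the dependency in place, Permits→Design→BuildOut→Kitchen→SoftOpen = 4+7+6+3+2 = 22 sets the finish at 22 weeks.
Without BuildOut→Training, Training's earliest start moves from 17 to 6.
The longest chain is now Permits→Design→BuildOut→Kitchen→SoftOpen = 4+7+6+3+2 = 22, so the schedule takes 22 weeks.

22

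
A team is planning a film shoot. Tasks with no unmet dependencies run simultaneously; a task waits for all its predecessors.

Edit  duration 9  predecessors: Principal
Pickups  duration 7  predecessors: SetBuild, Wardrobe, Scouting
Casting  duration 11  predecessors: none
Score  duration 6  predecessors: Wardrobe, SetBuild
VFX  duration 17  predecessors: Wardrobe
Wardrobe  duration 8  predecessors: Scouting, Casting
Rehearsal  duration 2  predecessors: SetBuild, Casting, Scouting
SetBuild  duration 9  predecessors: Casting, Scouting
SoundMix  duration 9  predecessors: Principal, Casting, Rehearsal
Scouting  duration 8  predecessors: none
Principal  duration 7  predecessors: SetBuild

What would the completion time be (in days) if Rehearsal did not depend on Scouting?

With the dependency in place, Casting→SetBuild→Principal→Edit = 11+9+7+9 = 36 sets the finish at 36 days.
Dropping Scouting→Rehearsal doesn't change Rehearsal's earliest start (20); another predecessor still binds.
The longest chain is now Casting→SetBuild→Principal→Edit = 11+9+7+9 = 36, so the project takes 36 days.

36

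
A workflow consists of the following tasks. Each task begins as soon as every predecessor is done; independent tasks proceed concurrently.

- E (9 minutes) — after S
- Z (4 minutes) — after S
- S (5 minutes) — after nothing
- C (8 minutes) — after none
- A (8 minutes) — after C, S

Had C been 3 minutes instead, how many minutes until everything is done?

Actual critical path: C→A = 8+8 = 16 ⇒ 16 minutes.
C is on the critical path; changing it to 3 makes that path 11 minutes.
Now S→E = 5+9 = 14 is longest, so the finish becomes 14 minutes.

14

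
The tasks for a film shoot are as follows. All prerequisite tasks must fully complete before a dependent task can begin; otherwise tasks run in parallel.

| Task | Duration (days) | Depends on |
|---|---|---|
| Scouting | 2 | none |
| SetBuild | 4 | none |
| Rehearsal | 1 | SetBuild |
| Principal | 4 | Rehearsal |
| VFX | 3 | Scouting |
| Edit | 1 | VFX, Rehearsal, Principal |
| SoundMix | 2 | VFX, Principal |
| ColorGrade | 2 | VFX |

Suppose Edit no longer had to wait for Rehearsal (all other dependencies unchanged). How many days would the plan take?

Before: longest chain SetBuild→Rehearsal→Principal→SoundMix = 4+1+4+2 = 11, finish 11.
Dropping Rehearsal→Edit doesn't change Edit's earliest start (9); another predecessor still binds.
New critical path: SetBuild→Rehearsal→Principal→SoundMix = 4+1+4+2 = 11 ⇒ 11 days.

11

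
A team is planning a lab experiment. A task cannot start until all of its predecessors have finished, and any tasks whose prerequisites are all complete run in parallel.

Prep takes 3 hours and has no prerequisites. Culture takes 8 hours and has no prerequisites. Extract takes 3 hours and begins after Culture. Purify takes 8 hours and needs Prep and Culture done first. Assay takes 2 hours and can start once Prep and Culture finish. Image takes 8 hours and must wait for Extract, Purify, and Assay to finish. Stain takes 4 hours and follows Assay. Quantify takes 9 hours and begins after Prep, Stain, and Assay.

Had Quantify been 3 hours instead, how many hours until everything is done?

24

Baseline: Culture→Purify→Image = 8+8+8 = 24 → 24 hours.
The longest path through Quantify is only 23 hours, so Quantify has float 1.
No other chain overtakes it, so the finish is 24 hours.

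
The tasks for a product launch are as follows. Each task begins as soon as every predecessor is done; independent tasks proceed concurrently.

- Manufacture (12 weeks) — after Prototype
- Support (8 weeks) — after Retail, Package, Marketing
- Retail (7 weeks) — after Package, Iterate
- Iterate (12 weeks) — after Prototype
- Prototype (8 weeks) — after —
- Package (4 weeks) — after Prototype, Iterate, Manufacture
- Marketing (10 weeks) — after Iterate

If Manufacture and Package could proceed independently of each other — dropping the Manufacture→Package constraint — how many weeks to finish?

39

Original critical path: Prototype→Iterate→Package→Retail→Support = 8+12+4+7+8 = 39 ⇒ 39 weeks.
Dropping Manufacture→Package doesn't change Package's earliest start (20); another predecessor still binds.
New critical path: Prototype→Iterate→Package→Retail→Support = 8+12+4+7+8 = 39 ⇒ 39 weeks.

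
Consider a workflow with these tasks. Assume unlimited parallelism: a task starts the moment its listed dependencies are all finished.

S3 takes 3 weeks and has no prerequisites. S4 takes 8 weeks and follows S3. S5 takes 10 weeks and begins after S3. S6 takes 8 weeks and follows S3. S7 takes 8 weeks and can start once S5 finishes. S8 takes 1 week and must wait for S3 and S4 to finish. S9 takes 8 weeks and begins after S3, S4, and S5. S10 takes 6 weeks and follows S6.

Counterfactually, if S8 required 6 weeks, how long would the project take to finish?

Baseline: S3→S5→S7 = 3+10+8 = 21 → 21 weeks.
The longest path through S8 is only 12 weeks, so S8 has float 9.
That remains the longest chain; total 21 weeks.

21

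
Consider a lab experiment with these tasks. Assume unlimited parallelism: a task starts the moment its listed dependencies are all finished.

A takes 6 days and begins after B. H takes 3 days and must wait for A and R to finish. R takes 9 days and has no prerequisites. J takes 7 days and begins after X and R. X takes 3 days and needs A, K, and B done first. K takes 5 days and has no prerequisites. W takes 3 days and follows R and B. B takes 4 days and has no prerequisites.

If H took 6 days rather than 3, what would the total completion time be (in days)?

Actual critical path: B→A→X→J = 4+6+3+7 = 20 ⇒ 20 days.
H has 7 days of float (longest path through it is 13).
The critical path is still B→A→X→J; finish is now 20 days.

20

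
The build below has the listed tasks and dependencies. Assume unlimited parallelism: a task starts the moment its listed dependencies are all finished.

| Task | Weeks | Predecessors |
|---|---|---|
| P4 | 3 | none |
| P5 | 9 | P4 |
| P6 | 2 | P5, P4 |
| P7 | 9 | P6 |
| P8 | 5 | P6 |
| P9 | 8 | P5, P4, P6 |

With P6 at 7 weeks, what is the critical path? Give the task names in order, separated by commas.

P4, P5, P6, P7

Critical path before the change: P4→P5→P6→P7 = 3+9+2+9 = 23 giving 23 weeks.
P6 is on the critical path; changing it to 7 makes that path 28 weeks.
The critical path is still P4→P5→P6→P7; finish is now 28 weeks.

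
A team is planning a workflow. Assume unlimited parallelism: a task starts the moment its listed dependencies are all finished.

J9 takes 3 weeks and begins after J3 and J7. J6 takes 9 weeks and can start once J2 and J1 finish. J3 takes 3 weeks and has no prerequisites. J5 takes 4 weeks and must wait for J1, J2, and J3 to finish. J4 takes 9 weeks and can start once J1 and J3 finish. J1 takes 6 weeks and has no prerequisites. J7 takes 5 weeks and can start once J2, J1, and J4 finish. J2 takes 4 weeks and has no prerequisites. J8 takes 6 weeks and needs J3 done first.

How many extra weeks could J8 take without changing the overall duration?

14

The longest chain is J1→J4→J7→J9 = 6+9+5+3 = 23; overall finish 23 weeks.
J8 finishes as early as 9 and must finish by 23.
So J8 can slip 23 − 9 = 14 weeks.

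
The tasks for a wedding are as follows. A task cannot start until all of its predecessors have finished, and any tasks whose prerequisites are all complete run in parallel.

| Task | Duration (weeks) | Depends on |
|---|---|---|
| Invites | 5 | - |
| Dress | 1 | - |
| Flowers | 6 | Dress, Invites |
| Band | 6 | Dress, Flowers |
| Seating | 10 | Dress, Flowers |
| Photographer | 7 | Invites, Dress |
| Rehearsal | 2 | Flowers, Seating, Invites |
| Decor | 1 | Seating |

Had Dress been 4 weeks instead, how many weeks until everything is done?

The binding path is Invites→Flowers→Seating→Rehearsal = 5+6+10+2 = 23; finish at 23 weeks.
Dress has 4 weeks of float (longest path through it is 19).
The critical path is still Invites→Flowers→Seating→Rehearsal; finish is now 23 weeks.

23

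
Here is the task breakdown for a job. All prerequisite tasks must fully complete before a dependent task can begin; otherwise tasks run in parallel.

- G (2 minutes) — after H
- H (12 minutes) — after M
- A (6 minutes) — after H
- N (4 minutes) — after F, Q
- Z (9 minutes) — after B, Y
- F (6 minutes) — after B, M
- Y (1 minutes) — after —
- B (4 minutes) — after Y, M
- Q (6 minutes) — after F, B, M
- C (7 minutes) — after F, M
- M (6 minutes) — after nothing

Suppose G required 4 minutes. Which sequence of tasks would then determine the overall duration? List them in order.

Baseline: M→B→F→Q→N = 6+4+6+6+4 = 26 → 26 minutes.
G is off the critical path — its longest chain is 20 minutes, giving 6 of slack.
That remains the longest chain; total 26 minutes.

M, B, F, Q, N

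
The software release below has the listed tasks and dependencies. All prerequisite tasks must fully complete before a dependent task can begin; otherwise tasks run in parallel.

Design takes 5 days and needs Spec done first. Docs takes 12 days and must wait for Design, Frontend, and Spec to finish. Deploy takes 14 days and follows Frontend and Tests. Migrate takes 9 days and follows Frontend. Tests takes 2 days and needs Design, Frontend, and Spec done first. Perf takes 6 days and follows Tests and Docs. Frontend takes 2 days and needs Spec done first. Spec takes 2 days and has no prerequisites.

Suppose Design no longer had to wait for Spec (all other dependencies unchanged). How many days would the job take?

With the dependency in place, Spec→Design→Docs→Perf = 2+5+12+6 = 25 sets the finish at 25 days.
Without Spec→Design, Design's earliest start moves from 2 to 0.
New critical path: Design→Docs→Perf = 5+12+6 = 23 ⇒ 23 days.

23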